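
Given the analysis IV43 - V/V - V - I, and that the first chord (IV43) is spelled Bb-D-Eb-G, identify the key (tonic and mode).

Bb major

The chord Ebmaj7/Bb is a major seventh chord rooted on Eb; its label is IV43.
Counting down 3 scale steps from Eb places the tonic on Bb; a major seventh chord on degree 4 is diatonic only in major.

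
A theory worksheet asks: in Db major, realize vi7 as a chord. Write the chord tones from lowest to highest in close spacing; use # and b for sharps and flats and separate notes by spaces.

The numeral's case and figure indicate a minor seventh chord. In Db major its root, the sixth degree, is Bb.
That chord is spelled Bb-Db-F-Ab.

Bb Db F Ab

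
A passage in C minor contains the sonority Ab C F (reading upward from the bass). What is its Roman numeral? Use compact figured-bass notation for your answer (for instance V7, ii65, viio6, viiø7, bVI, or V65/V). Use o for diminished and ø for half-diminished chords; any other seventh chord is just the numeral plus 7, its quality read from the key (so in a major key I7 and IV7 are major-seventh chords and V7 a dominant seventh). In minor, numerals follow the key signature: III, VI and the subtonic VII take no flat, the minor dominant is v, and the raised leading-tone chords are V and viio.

Stacked in thirds the chord is F-Ab-C: a minor triad on F.
F is scale degree 4 in C minor, and a minor triad on that degree is written iv.
With Ab in the bass the chord is in first inversion, so the figured bass is 6.

iv6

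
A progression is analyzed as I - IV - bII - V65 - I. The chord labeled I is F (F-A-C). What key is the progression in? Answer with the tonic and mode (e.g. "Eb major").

F major

The anchor chord is a major triad on F, labeled I.
If F is scale degree 1 and the mode makes that degree carry a major triad, the tonic is F and the mode is major.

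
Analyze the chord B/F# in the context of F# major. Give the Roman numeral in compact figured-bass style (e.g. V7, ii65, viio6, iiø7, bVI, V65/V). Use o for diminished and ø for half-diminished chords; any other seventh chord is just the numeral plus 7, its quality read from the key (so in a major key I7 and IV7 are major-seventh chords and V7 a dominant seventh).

IV64

Stacked in thirds the chord is B-D#-F#: a major triad on B.
B is scale degree 4 in F# major, and a major triad on that degree is written IV.
With F# in the bass the chord is in second inversion, so the figured bass is 64.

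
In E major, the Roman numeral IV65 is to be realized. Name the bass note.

IV in E major has root A; the chord is A-C#-E-G#.
The figure 65 means first inversion — the third is in the bass.

C#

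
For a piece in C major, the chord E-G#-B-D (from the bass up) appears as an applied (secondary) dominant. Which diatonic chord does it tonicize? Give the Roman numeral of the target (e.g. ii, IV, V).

vi

The chord is a dominant seventh chord on E.
A dominant resolves down a perfect fifth: E → A. In C major, A is scale degree 6, i.e. vi.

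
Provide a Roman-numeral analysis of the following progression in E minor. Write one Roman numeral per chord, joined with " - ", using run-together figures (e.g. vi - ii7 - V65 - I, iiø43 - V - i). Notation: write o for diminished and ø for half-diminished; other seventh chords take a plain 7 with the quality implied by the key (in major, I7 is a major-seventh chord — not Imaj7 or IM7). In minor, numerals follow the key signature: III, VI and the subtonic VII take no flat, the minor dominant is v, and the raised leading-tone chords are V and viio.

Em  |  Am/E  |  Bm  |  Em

i - iv64 - v - i

Em has root E, degree 1 in E minor, so i.
Am/E has root A, degree 4 in E minor, so iv64.
Bm: root B is the dominant; minor triad there is v.
Em: minor triad on E = scale degree 1 → i.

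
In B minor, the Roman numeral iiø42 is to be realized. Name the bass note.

B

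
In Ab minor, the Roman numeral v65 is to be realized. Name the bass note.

Gb

v in Ab minor has root Eb; the chord is Eb-Gb-Bb-Db.
The figure 65 means first inversion — the third is in the bass.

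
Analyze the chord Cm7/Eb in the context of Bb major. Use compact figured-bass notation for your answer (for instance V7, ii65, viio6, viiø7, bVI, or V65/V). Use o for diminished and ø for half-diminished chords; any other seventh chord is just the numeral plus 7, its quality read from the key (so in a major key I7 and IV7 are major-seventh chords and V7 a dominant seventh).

Stacked in thirds the chord is C-Eb-G-Bb: a minor seventh chord on C.
In Bb major, C is the supertonic; the diatonic minor seventh chord there is ii7.
With Eb in the bass the chord is in first inversion, so the figured bass is 65.

ii65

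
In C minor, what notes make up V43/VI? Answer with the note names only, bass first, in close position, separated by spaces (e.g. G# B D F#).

Bb Db Eb G

The slash means an applied dominant: we want the dominant of VI. In C minor, VI is Ab major, and its dominant is built on Eb.
Building a dominant seventh chord on Eb gives Eb-G-Bb-Db.
The figured bass 43 indicates second inversion, placing the fifth (Bb) in the bass: Bb-Db-Eb-G.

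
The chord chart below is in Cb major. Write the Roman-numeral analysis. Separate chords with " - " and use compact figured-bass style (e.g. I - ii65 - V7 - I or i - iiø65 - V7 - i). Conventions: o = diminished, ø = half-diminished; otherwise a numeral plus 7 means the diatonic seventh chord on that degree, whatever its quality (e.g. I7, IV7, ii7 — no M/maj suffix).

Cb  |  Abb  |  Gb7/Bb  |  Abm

I - bVI - V65 - vi

Cb has root Cb, degree 1 in Cb major, so I.
Abb: Abb with this quality isn't in the key; it's bVI, borrowed from the parallel minor.
Gb7/Bb: dominant seventh chord on Gb = scale degree 5 → V65.
Abm: root Ab is the submediant; minor triad there is vi.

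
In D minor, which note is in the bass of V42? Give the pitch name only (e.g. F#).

V in D minor has root A; the chord is A-C#-E-G.
The figure 42 means third inversion — the seventh is in the bass.

G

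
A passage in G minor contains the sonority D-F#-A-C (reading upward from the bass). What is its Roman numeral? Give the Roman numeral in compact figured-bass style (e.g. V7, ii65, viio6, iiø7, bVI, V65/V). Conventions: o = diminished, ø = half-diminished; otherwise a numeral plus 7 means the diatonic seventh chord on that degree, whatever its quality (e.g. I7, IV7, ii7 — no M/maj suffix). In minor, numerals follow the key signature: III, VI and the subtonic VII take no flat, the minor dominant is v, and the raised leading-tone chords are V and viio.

The pitches D-F#-A-C form a dominant seventh chord rooted on D.
In G minor, D is the dominant; the diatonic dominant seventh chord there is V7.

V7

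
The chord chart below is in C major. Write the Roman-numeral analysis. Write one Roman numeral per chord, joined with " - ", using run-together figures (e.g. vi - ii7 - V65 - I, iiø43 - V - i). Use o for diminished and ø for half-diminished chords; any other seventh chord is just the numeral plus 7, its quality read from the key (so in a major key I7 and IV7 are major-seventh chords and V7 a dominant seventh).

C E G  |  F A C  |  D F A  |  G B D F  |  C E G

C-E-G: major triad on C = scale degree 1 → I.
F-A-C has root F, degree 4 in C major, so IV.
D-F-A: minor triad on D = scale degree 2 → ii.
G-B-D-F has root G, degree 5 in C major, so V7.
C-E-G: major triad on C = scale degree 1 → I.

I - IV - ii - V7 - I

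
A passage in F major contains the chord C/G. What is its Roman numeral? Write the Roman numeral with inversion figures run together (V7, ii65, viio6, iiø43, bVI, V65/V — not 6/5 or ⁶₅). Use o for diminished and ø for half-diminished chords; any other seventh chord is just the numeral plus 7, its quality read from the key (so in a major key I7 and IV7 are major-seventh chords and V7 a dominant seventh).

V64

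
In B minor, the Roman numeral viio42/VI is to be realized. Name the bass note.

Eb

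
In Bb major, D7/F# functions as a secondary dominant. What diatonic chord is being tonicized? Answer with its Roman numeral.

The chord is a dominant seventh chord on D.
A dominant resolves down a perfect fifth: D → G. In Bb major, G is scale degree 6, i.e. vi.

vi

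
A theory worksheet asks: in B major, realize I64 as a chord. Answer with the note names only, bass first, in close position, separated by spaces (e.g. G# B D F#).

In B major, the first degree is B, and the diatonic chord built there is a major triad.
Stacking thirds from B gives B-D#-F#.
The figured bass 64 indicates second inversion, placing the fifth (F#) in the bass: F#-B-D#.

F# B D#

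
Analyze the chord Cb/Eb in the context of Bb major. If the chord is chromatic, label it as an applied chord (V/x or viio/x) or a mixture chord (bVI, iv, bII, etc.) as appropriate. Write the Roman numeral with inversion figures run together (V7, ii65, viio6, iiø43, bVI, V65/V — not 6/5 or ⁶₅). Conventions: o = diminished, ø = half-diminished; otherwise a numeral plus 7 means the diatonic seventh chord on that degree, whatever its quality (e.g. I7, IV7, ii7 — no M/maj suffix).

bII6

Stacked in thirds the chord is Cb-Eb-Gb: a major triad on Cb.
Cb is the lowered second degree of Bb major (diatonic 2 would be C). This is the Neapolitan sixth — a major triad on the lowered second degree, here in its customary first inversion.
With Eb in the bass the chord is in first inversion, so the figured bass is 6.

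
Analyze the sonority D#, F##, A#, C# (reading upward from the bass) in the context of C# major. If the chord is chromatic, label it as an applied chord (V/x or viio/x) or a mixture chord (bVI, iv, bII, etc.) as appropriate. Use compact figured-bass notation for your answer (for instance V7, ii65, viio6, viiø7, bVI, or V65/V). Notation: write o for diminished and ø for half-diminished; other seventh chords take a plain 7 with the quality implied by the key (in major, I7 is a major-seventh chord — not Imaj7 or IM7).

Stacked in thirds the chord is D#-F##-A#-C#: a dominant seventh chord on D#.
D# is not a diatonic chord root with this quality in C# major, but it lies a perfect fifth above G# (V), so the chord functions as an applied dominant of V.

V7/V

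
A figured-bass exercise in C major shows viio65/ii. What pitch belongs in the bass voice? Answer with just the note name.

E

The applied chord viio65/ii is rooted on C#: C#-E-G-Bb.
The figure 65 means first inversion — the third is in the bass.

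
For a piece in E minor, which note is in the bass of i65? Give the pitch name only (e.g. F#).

G

i in E minor has root E; the chord is E-G-B-D.
The figure 65 means first inversion — the third is in the bass.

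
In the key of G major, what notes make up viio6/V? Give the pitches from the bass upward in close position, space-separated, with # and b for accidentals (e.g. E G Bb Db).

E G C#

The slash marks an applied leading-tone chord: viio of V. In G major, V is D, so the leading tone to it is C#, a half step below.
Building a diminished triad on C# gives C#-E-G.
The figured bass 6 indicates first inversion, placing the third (E) in the bass: E-G-C#.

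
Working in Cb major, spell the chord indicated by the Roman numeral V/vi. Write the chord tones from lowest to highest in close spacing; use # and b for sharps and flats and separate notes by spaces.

Eb G Bb

The slash means an applied dominant: we want the dominant of vi. In Cb major, vi is Ab minor, and its dominant is built on Eb.
Building a major triad on Eb gives Eb-G-Bb.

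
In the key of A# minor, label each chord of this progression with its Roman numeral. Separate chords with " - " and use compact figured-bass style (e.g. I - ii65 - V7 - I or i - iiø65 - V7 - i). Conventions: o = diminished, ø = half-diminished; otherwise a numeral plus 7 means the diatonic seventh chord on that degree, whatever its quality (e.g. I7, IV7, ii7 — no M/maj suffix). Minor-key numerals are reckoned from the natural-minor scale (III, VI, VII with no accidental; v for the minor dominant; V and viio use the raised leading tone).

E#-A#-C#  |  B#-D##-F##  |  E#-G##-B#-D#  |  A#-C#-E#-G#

i64 - V/V - V7 - i7

E#-A#-C#: root A# is the tonic; minor triad there is i64.
B#-D##-F##: a major triad on B#, the applied dominant of V → V/V.
E#-G##-B#-D#: dominant seventh chord on E# = scale degree 5 → V7.
A#-C#-E#-G# has root A#, degree 1 in A# minor, so i7.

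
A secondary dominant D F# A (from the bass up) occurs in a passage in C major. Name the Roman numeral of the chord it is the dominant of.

The chord is a major triad on D.
A dominant resolves down a perfect fifth: D → G. In C major, G is scale degree 5, i.e. V.

V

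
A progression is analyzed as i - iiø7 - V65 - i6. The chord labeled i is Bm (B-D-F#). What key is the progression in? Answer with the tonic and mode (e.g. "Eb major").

B minor

The chord Bm is a minor triad rooted on B; its label is i.
If B is scale degree 1 and the mode makes that degree carry a minor triad, the tonic is B and the mode is minor.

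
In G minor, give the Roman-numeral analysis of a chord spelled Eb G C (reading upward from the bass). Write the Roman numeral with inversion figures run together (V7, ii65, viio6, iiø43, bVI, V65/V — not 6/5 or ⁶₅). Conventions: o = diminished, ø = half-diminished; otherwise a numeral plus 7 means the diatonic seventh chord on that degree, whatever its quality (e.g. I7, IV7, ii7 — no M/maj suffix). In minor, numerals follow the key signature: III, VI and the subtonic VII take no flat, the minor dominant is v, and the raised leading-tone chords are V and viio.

iv6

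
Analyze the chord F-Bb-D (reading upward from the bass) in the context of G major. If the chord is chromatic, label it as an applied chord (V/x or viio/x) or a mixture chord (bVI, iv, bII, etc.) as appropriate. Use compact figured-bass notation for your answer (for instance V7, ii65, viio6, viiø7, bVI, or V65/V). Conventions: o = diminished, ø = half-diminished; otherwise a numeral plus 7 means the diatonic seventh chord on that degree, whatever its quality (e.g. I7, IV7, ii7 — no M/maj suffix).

The pitches Bb-D-F form a major triad rooted on Bb.
Bb is the lowered third degree of G major (diatonic 3 would be B). This is a major triad on the lowered third degree, borrowed from the parallel minor.
With F in the bass the chord is in second inversion, so the figured bass is 64.

bIII64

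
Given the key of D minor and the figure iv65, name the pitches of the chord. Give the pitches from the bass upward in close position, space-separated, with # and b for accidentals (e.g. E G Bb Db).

Bb D F G

The numeral's case and figure indicate a minor seventh chord. In D minor its root, the fourth degree, is G.
That chord is spelled G-Bb-D-F.
With the 65 figure the chord is in first inversion; from the bass Bb upward in close position it reads Bb-D-F-G.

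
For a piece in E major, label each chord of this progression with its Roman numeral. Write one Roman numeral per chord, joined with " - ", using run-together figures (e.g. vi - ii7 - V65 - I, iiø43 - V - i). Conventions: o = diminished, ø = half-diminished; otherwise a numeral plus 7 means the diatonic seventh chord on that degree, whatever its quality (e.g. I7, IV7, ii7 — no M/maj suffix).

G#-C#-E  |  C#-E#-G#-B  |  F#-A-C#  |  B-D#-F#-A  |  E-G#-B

vi64 - V7/ii - ii - V7 - I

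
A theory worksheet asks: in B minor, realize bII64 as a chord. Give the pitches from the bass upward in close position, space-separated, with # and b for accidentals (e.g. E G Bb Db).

Scale degree 2 in B minor is C#; lowering it a half step gives C. bII64 is the Neapolitan chord — a major triad on the lowered second degree.
So the chord is C-E-G, a major triad.
With the 64 figure the chord is in second inversion; from the bass G upward in close position it reads G-C-E.

G C E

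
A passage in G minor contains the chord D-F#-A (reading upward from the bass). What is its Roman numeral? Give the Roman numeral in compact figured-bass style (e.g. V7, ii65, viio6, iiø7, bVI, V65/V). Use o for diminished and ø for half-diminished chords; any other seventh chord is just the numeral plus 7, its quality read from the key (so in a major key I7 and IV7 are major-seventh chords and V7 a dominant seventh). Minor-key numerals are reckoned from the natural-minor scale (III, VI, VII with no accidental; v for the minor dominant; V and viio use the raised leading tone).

Stacked in thirds the chord is D-F#-A: a major triad on D.
D is scale degree 5 in G minor, and a major triad on that degree is written V.

V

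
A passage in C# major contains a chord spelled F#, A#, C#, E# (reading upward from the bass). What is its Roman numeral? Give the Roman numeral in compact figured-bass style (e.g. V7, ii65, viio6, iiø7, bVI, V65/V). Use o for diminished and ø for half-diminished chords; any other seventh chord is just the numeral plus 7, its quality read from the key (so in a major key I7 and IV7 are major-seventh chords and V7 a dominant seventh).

IV7

The pitches F#-A#-C#-E# form a major seventh chord rooted on F#.
F# is scale degree 4 in C# major, and a major seventh chord on that degree is written IV7.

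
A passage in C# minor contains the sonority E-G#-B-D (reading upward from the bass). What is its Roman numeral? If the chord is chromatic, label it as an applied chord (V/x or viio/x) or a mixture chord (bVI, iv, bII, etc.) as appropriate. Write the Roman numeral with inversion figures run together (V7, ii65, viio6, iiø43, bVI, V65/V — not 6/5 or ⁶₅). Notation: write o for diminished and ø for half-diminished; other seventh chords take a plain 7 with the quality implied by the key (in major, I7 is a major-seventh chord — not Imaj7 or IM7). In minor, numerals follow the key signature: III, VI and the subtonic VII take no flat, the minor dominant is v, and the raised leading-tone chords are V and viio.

Stacked in thirds the chord is E-G#-B-D: a dominant seventh chord on E.
E is not a diatonic chord root with this quality in C# minor, but it lies a perfect fifth above A (VI), so the chord functions as an applied dominant of VI.

V7/VI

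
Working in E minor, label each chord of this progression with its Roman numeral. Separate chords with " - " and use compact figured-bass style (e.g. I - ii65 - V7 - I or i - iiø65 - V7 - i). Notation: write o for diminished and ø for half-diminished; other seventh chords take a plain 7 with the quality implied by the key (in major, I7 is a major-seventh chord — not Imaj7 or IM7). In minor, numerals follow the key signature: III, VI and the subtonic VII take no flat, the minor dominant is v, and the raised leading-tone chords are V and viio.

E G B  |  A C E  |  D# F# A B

E-G-B: minor triad on E = scale degree 1 → i.
A-C-E: minor triad on A = scale degree 4 → iv.
D#-F#-A-B: root B is the dominant; dominant seventh chord there is V65.

i - iv - V65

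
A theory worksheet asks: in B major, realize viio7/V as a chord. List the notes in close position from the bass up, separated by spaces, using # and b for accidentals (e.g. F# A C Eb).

The slash marks an applied leading-tone chord: viio of V. In B major, V is F#, so the leading tone to it is E#, a half step below.
Building a fully diminished seventh chord on E# gives E#-G#-B-D.

E# G# B D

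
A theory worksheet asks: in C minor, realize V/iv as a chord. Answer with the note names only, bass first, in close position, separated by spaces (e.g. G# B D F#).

C E G

The slash means an applied dominant: we want the dominant of iv. In C minor, iv is F minor, and its dominant is built on C.
Building a major triad on C gives C-E-G.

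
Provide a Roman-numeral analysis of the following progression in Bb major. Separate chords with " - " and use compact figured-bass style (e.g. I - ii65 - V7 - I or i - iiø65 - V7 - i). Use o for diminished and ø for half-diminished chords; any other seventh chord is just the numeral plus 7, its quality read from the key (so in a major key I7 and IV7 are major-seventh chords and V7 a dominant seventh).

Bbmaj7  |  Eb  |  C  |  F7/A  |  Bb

Bbmaj7: root Bb is the tonic; major seventh chord there is I7.
Eb: root Eb is the subdominant; major triad there is IV.
C is the secondary dominant of V (major triad on C): V/V.
F7/A has root F, degree 5 in Bb major, so V65.
Bb: root Bb is the tonic; major triad there is I.

I7 - IV - V/V - V65 - I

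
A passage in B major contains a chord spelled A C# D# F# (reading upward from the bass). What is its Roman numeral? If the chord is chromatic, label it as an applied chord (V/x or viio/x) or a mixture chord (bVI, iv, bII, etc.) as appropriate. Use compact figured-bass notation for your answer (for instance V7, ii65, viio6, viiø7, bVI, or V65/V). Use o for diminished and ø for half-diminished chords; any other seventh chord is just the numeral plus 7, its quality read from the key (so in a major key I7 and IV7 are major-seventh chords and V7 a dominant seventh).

viiø43/IV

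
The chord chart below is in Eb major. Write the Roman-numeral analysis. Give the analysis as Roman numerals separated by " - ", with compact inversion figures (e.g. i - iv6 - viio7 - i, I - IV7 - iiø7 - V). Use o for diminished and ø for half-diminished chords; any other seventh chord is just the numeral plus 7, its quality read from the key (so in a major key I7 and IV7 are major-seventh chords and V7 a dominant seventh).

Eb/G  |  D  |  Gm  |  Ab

I6 - V/iii - iii - IV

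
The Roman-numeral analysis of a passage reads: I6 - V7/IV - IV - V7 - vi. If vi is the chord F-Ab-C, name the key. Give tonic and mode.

Ab major

The chord Fm is a minor triad rooted on F; its label is vi.
vi on F implies F is the submediant; that puts the tonic at Ab, and the lowercase numeral fits major mode.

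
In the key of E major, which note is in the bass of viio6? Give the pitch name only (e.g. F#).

viio in E major has root D#; the chord is D#-F#-A.
The figure 6 means first inversion — the third is in the bass.

F#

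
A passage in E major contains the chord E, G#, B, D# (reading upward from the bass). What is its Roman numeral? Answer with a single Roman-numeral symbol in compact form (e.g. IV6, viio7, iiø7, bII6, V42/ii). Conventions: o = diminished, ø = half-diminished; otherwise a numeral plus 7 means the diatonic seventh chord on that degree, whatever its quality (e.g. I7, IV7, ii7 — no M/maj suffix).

I7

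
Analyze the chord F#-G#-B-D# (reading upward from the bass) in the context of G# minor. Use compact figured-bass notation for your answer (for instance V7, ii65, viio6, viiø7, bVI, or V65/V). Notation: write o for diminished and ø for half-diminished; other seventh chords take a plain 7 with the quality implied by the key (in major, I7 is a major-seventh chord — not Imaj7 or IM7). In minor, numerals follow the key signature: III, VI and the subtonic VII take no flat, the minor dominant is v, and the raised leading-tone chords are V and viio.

i42

The pitches G#-B-D#-F# form a minor seventh chord rooted on G#.
In G# minor, G# is the tonic; the diatonic minor seventh chord there is i7.
With F# in the bass the chord is in third inversion, so the figured bass is 42.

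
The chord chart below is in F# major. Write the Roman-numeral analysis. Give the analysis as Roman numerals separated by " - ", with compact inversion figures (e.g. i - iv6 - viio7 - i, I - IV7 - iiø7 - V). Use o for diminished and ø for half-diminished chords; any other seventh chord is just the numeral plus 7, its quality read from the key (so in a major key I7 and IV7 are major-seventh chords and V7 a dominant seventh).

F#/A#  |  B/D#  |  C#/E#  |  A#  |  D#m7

F#/A# has root F#, degree 1 in F# major, so I6.
B/D#: root B is the subdominant; major triad there is IV6.
C#/E#: root C# is the dominant; major triad there is V6.
A#: a major triad on A#, the applied dominant of vi → V/vi.
D#m7: root D# is the submediant; minor seventh chord there is vi7.

I6 - IV6 - V6 - V/vi - vi7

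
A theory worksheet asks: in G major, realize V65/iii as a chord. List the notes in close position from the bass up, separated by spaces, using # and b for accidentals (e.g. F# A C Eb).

A# C# E F#

V65/iii is a secondary dominant — the dominant seventh of iii. iii in G major is B, so the applied chord's root is F#, a perfect fifth above.
Building a dominant seventh chord on F# gives F#-A#-C#-E.
The figured bass 65 indicates first inversion, placing the third (A#) in the bass: A#-C#-E-F#.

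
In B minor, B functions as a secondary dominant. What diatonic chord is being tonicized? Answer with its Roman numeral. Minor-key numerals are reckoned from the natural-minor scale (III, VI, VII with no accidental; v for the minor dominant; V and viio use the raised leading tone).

The chord is a major triad on B.
A dominant resolves down a perfect fifth: B → E. In B minor, E is scale degree 4, i.e. iv.

iv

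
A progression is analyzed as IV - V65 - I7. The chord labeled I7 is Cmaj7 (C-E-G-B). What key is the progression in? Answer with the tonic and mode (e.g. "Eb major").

C major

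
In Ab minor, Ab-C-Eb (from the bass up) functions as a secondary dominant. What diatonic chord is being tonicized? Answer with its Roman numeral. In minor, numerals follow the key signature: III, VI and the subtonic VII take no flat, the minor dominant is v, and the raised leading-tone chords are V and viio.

The chord is a major triad on Ab.
A dominant resolves down a perfect fifth: Ab → Db. In Ab minor, Db is scale degree 4, i.e. iv.

iv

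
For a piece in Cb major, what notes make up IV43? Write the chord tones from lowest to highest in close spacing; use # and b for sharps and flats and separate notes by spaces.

Cb Eb Fb Ab

The numeral's case and figure indicate a major seventh chord. In Cb major its root, the subdominant, is Fb.
That chord is spelled Fb-Ab-Cb-Eb.
The figured bass 43 indicates second inversion, placing the fifth (Cb) in the bass: Cb-Eb-Fb-Ab.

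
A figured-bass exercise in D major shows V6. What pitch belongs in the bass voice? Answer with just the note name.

C#

V in D major has root A; the chord is A-C#-E.
The figure 6 means first inversion — the third is in the bass.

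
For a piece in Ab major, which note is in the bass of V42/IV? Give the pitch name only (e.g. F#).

Gb

The applied chord V42/IV is rooted on Ab: Ab-C-Eb-Gb.
The figure 42 means third inversion — the seventh is in the bass.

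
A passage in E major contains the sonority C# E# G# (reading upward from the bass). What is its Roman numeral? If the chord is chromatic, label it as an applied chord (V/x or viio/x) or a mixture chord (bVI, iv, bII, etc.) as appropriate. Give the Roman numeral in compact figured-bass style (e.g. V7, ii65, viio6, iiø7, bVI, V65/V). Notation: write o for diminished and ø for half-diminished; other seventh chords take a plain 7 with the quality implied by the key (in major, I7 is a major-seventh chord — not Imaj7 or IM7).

V/ii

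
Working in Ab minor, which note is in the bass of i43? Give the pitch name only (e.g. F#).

Eb

i in Ab minor has root Ab; the chord is Ab-Cb-Eb-Gb.
The figure 43 means second inversion — the fifth is in the bass.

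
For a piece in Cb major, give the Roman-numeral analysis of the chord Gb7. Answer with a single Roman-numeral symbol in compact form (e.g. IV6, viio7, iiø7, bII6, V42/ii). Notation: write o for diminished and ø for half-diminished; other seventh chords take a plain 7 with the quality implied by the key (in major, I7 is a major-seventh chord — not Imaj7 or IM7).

V7

The pitches Gb-Bb-Db-Fb form a dominant seventh chord rooted on Gb.
Gb is scale degree 5 in Cb major, and a dominant seventh chord on that degree is written V7.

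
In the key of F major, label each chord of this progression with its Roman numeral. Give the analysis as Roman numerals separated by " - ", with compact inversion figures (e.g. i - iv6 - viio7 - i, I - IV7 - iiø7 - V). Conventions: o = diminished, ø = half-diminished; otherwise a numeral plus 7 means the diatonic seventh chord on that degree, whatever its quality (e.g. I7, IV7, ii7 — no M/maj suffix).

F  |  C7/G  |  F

I - V43 - I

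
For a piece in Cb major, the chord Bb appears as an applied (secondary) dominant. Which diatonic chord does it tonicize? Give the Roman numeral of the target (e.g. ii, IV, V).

iii

The chord is a major triad on Bb.
A dominant resolves down a perfect fifth: Bb → Eb. In Cb major, Eb is scale degree 3, i.e. iii.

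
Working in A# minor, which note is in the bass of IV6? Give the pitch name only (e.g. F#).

F##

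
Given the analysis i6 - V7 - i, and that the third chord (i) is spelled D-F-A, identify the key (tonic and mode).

D minor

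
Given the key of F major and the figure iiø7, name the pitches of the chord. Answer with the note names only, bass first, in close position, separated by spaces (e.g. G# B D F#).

Scale degree 2 in F major is G; here the chord built on it is altered to a half-diminished seventh chord. iiø7 is the half-diminished supertonic seventh, borrowed from the parallel minor.
So the chord is G-Bb-Db-F, a half-diminished seventh chord.

G Bb Db F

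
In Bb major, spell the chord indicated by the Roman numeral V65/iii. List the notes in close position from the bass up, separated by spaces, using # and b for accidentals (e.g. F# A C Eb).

C# E G A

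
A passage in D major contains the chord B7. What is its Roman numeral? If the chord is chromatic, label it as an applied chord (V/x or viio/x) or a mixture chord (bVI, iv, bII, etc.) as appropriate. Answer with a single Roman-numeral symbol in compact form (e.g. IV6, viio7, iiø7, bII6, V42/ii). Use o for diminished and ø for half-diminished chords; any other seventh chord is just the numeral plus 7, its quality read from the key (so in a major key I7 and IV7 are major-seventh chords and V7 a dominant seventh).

V7/ii

The pitches B-D#-F#-A form a dominant seventh chord rooted on B.
B is not a diatonic chord root with this quality in D major, but it lies a perfect fifth above E (ii), so the chord functions as an applied dominant of ii.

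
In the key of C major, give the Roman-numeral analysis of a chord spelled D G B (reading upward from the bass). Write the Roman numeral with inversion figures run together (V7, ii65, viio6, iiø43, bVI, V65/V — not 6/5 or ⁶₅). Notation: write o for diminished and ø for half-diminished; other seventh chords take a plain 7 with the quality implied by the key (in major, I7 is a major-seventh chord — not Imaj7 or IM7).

V64

The pitches G-B-D form a major triad rooted on G.
In C major, G is the dominant; the diatonic major triad there is V.
With D in the bass the chord is in second inversion, so the figured bass is 64.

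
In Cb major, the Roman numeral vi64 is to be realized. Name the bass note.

vi in Cb major has root Ab; the chord is Ab-Cb-Eb.
The figure 64 means second inversion — the fifth is in the bass.

Eb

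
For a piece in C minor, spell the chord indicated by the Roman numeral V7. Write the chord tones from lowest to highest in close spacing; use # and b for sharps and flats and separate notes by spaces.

In C minor, the fifth degree is G. The dominant is major (leading tone raised), so V is a dominant seventh chord.
Stacking thirds from G gives G-B-D-F.

G B D F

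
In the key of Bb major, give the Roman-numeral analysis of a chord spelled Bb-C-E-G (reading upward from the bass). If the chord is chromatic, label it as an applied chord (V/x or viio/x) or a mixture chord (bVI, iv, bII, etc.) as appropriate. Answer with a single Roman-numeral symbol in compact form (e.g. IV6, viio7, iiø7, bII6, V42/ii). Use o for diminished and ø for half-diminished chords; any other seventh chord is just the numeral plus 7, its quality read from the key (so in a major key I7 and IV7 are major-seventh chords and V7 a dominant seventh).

V42/V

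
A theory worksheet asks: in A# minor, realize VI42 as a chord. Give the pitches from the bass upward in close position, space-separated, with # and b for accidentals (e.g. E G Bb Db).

E# F# A# C#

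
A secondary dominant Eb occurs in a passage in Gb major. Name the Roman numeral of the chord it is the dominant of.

The chord is a major triad on Eb.
A dominant resolves down a perfect fifth: Eb → Ab. In Gb major, Ab is scale degree 2, i.e. ii.

ii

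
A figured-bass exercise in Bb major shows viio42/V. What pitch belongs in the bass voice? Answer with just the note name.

Db

The applied chord viio42/V is rooted on E: E-G-Bb-Db.
The figure 42 means third inversion — the seventh is in the bass.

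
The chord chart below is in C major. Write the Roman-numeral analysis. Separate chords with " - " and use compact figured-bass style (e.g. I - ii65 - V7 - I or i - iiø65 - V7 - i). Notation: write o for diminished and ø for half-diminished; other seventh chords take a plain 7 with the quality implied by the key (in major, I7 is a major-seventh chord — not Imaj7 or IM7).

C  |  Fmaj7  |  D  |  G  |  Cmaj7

I - IV7 - V/V - V - I7

C: major triad on C = scale degree 1 → I.
Fmaj7: root F is the subdominant; major seventh chord there is IV7.
D is the secondary dominant of V (major triad on D): V/V.
G: major triad on G = scale degree 5 → V.
Cmaj7: root C is the tonic; major seventh chord there is I7.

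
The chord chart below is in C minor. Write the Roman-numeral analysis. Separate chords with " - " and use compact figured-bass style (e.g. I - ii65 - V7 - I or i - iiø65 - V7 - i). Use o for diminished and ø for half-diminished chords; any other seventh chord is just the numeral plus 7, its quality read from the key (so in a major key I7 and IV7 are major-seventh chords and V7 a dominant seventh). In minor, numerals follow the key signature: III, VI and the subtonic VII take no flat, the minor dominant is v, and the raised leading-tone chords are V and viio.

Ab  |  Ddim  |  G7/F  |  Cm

Ab: root Ab is the submediant; major triad there is VI.
Ddim: diminished triad on D = scale degree 2 → iio.
G7/F has root G, degree 5 in C minor, so V42.
Cm has root C, degree 1 in C minor, so i.

VI - iio - V42 - i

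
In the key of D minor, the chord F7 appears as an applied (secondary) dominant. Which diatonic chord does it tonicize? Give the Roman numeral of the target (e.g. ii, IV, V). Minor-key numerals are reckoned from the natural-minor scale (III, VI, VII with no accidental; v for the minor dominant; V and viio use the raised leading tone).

The chord is a dominant seventh chord on F.
A dominant resolves down a perfect fifth: F → Bb. In D minor, Bb is scale degree 6, i.e. VI.

VI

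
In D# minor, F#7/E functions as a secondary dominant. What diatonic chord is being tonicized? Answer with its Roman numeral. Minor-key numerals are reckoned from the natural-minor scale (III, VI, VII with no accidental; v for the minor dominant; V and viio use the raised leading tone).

The chord is a dominant seventh chord on F#.
A dominant resolves down a perfect fifth: F# → B. In D# minor, B is scale degree 6, i.e. VI.

VI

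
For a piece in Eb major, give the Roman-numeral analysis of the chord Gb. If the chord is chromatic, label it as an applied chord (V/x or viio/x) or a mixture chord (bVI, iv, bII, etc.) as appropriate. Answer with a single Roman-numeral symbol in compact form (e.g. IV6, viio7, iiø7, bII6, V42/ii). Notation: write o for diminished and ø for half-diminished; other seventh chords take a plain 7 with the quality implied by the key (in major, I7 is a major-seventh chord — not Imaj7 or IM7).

bIII

The pitches Gb-Bb-Db form a major triad rooted on Gb.
Gb is the lowered third degree of Eb major (diatonic 3 would be G). This is a major triad on the lowered third degree, borrowed from the parallel minor.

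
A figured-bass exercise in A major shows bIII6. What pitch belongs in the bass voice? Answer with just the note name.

bIII in A major has root C; the chord is C-E-G.
The figure 6 means first inversion — the third is in the bass.

E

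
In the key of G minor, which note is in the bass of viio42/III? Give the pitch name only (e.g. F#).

Gb

The applied chord viio42/III is rooted on A: A-C-Eb-Gb.
The figure 42 means third inversion — the seventh is in the bass.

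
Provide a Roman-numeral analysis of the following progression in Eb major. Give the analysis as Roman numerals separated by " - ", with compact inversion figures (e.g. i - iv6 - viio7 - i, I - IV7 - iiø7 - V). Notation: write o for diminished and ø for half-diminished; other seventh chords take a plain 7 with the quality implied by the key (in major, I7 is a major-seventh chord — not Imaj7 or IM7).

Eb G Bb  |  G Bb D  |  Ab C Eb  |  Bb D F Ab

Eb-G-Bb has root Eb, degree 1 in Eb major, so I.
G-Bb-D: root G is the mediant; minor triad there is iii.
Ab-C-Eb: major triad on Ab = scale degree 4 → IV.
Bb-D-F-Ab: root Bb is the dominant; dominant seventh chord there is V7.

I - iii - IV - V7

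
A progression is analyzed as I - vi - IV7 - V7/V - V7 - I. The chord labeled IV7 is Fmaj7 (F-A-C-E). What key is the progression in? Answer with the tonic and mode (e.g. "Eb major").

C major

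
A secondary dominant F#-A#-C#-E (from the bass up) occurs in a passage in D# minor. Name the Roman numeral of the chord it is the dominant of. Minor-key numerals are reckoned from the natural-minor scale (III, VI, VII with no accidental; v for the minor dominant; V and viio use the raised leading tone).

VI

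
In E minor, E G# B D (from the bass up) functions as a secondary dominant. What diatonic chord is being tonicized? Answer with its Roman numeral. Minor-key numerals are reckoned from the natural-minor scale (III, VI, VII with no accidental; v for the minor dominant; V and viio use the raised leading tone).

The chord is a dominant seventh chord on E.
A dominant resolves down a perfect fifth: E → A. In E minor, A is scale degree 4, i.e. iv.

iv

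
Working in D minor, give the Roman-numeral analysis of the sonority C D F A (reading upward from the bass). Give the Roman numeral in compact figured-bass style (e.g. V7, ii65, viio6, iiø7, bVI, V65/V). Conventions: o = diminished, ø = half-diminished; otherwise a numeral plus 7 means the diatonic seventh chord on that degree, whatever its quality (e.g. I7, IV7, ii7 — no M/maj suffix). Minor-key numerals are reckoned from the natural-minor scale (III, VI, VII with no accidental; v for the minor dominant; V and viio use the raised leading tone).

The pitches D-F-A-C form a minor seventh chord rooted on D.
D is scale degree 1 in D minor, and a minor seventh chord on that degree is written i7.
With C in the bass the chord is in third inversion, so the figured bass is 42.

i42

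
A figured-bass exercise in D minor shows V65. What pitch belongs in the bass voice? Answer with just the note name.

C#

V in D minor has root A; the chord is A-C#-E-G.
The figure 65 means first inversion — the third is in the bass.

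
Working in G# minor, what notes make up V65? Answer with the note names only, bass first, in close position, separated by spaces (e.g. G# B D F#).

In G# minor, the dominant is D#. The dominant is major (leading tone raised), so V is a dominant seventh chord.
That chord is spelled D#-F##-A#-C#.
The figured bass 65 indicates first inversion, placing the third (F##) in the bass: F##-A#-C#-D#.

F## A# C# D#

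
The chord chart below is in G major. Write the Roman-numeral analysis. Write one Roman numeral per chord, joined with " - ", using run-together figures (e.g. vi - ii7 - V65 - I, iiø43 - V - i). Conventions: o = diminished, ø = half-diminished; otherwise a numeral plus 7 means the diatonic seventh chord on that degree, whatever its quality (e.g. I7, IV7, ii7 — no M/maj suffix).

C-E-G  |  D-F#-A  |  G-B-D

C-E-G: major triad on C = scale degree 4 → IV.
D-F#-A: root D is the dominant; major triad there is V.
G-B-D has root G, degree 1 in G major, so I.

IV - V - I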